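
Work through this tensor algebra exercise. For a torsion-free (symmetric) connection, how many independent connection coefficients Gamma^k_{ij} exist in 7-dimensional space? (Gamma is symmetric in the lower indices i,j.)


Christoffel symbols Gamma^k_{ij} are symmetric in i,j, so there are d * d(d+1)/2 independent symbols.
d = 7
d(d+1)/2 = 7 * 8 / 2 = 28
Total = 7 * 28 = 196

196


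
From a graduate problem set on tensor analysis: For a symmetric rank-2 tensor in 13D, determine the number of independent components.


A symmetric rank-2 tensor in d dimensions has d(d+1)/2 independent components.
d = 13
d(d+1)/2 = 13 * 14 / 2 = 182 / 2 = 91

91


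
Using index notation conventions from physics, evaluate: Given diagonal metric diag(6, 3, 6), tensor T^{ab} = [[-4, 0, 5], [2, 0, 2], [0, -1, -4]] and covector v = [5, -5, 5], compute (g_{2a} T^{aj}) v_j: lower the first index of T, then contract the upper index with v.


Step 1: lower the first index. For a diagonal metric, g_{ia} T^{aj} = g_{ii} T^{ij} (no sum on i).
g_{22} = 3
S_2{}^1 = 3 * T^{21} = 3 * 2 = 6
S_2{}^2 = 3 * T^{22} = 3 * 0 = 0
S_2{}^3 = 3 * T^{23} = 3 * 2 = 6
Step 2: contract S_2{}^j with v_j.
S_2{}^1 * v_1 = 6 * 5 = 30
S_2{}^2 * v_2 = 0 * -5 = 0
S_2{}^3 * v_3 = 6 * 5 = 30
Result = 30 + 0 + 30 = 60

60


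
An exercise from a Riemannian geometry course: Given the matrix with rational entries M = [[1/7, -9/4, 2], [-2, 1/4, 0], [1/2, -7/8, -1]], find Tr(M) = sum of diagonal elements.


The trace is the sum of diagonal entries.
Diagonal: M[1,1] = 1/7, M[2,2] = 1/4, M[3,3] = -1
Tr(M) = 1/7 + 1/4 + -1
Computing step by step:
After adding M[1,1]: 1/7
After adding M[2,2]: 11/28
After adding M[3,3]: -17/28
Tr(M) = -17/28

-17/28


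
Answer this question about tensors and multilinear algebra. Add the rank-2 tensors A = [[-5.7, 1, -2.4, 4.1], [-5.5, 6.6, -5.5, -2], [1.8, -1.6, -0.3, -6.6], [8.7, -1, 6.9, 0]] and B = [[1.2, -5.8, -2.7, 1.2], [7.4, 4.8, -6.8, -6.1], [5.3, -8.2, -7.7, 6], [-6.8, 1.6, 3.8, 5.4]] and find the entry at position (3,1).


Tensor addition is component-wise: (A + B)_{ij} = A_{ij} + B_{ij}.
A_{31} = 1.8
B_{31} = 5.3
(A + B)_{31} = 1.8 + 5.3 = 7.1

7.1


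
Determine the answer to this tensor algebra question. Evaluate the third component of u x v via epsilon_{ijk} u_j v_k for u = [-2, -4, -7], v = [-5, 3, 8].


(u x v)_3 = sum_{j,k} epsilon_{3jk} u_j v_k. Only permutations of (1,2,3) contribute; the two non-zero terms are:
eps_{312} u_1 v_2 = 1 * -2 * 3 = -6
eps_{321} u_2 v_1 = -1 * -4 * -5 = -20
(u x v)_3 = -26

-26


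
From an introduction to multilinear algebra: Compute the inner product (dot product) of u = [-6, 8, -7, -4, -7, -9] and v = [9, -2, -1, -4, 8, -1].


The inner product u . v = sum of u_i * v_i.
Term-by-term: -6 * 9, 8 * -2, -7 * -1, -4 * -4, -7 * 8, -9 * -1
Products: -54, -16, 7, 16, -56, 9
Sum = -54 + -16 + 7 + 16 + -56 + 9 = -94

-94


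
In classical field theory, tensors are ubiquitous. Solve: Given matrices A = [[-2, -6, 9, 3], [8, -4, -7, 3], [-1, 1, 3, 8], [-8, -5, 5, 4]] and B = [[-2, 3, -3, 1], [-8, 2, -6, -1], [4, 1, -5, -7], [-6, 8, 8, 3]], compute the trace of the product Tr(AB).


Tr(AB) = sum_i (AB)_{ii} where (AB)_{ii} = sum_k A_{ik} B_{ki}.
(AB)_{11} = -2*-2 + -6*-8 + 9*4 + 3*-6 = 70
(AB)_{22} = 8*3 + -4*2 + -7*1 + 3*8 = 33
(AB)_{33} = -1*-3 + 1*-6 + 3*-5 + 8*8 = 46
(AB)_{44} = -8*1 + -5*-1 + 5*-7 + 4*3 = -26
Tr(AB) = 70 + 33 + 46 + -26 = 123

123


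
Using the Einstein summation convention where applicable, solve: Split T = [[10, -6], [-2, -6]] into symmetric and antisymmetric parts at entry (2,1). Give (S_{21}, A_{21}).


T_{21} = -2
T_{12} = -6
S_{21} = (-2 + -6)/2 = -8/2 = -4
A_{21} = (-2 - -6)/2 = 4/2 = 2
Check: S + A = -4 + 2 = -2 = T_{21}.

(-4, 2)


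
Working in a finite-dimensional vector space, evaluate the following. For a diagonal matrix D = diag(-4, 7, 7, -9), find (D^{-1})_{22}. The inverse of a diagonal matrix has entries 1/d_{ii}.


For a diagonal matrix, the inverse has entries (D^{-1})_{ii} = 1/d_{ii}.
The diagonal entries are: d_{11} = -4, d_{22} = 7, d_{33} = 7, d_{44} = -9
We need (D^{-1})_{22} = 1/d_{22} = 1/7 = 1/7

1/7


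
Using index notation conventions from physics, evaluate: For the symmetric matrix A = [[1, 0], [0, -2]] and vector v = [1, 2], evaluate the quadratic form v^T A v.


First compute Av:
(Av)_1 = 1*1 + 0*2 = 1
(Av)_2 = 0*1 + -2*2 = -4
Av = [1, -4]
Then v^T (Av) = 1*1 + 2*-4
= 1 + -8 = -7

-7


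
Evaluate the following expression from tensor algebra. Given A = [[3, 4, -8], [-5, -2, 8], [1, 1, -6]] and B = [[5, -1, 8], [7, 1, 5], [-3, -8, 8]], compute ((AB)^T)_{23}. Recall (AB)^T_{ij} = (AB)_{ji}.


(AB)^T_{ij} = (AB)_{ji} = sum_k A_{jk} B_{ki}.
For i=2, j=3 we need (AB)_{32}:
A_{31} * B_{12} = 1 * -1 = -1
A_{32} * B_{22} = 1 * 1 = 1
A_{33} * B_{32} = -6 * -8 = 48
Sum = -1 + 1 + 48 = 48

48


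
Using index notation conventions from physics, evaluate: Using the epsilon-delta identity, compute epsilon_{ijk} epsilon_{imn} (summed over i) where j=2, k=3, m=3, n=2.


Using the identity: epsilon_{ijk} epsilon_{imn} = delta_{jm} delta_{kn} - delta_{jn} delta_{km}.
delta_{23} = 0
delta_{32} = 0
delta_{22} = 1
delta_{33} = 1
Result = 0 * 0 - 1 * 1 = 0 - 1 = -1

-1


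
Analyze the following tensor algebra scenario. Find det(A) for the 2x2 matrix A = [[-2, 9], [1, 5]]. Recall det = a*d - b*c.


For a 2x2 matrix [[a, b], [c, d]], det = a*d - b*c.
a = -2, b = 9, c = 1, d = 5
a*d = -2 * 5 = -10
b*c = 9 * 1 = 9
det = -10 - 9 = -19

-19


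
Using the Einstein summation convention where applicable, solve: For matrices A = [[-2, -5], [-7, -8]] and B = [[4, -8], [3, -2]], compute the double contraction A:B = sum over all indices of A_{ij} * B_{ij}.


A:B = sum over all i,j of A_{ij} * B_{ij}.
Row 1: -2*4=-8, -5*-8=40 => row sum = 32
Row 2: -7*3=-21, -8*-2=16 => row sum = -5
Total = 32 + -5 = 27

27


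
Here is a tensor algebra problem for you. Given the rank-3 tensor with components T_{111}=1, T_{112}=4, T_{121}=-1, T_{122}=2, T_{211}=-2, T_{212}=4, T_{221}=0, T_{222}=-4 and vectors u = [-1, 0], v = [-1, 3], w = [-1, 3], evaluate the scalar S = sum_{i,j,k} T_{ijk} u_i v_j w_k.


S = sum over i,j,k of T_{ijk} u_i v_j w_k. Expanding all 8 terms:
T_{111}*u_1*v_1*w_1 = 1*-1*-1*-1 = -1  (running total: -1)
T_{112}*u_1*v_1*w_2 = 4*-1*-1*3 = 12  (running total: 11)
T_{121}*u_1*v_2*w_1 = -1*-1*3*-1 = -3  (running total: 8)
T_{122}*u_1*v_2*w_2 = 2*-1*3*3 = -18  (running total: -10)
T_{211}*u_2*v_1*w_1 = -2*0*-1*-1 = 0  (running total: -10)
T_{212}*u_2*v_1*w_2 = 4*0*-1*3 = 0  (running total: -10)
T_{221}*u_2*v_2*w_1 = 0*0*3*-1 = 0  (running total: -10)
T_{222}*u_2*v_2*w_2 = -4*0*3*3 = 0  (running total: -10)
S = -10

-10


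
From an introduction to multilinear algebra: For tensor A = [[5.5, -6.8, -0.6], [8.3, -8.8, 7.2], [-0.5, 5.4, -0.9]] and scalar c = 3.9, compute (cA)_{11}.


Scalar multiplication: (cA)_{ij} = c * A_{ij}.
c = 3.9
A_{11} = 5.5
(cA)_{11} = 3.9 * 5.5 = 21.45

21.45


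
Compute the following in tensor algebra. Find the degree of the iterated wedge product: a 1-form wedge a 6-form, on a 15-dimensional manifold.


The degree of a wedge product is the sum of the degrees of the individual forms.
Degrees: 1, 6
Total degree = 1 + 6 = 7

7


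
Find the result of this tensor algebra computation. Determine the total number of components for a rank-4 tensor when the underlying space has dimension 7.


The number of components of a rank-r tensor in d dimensions is d^r.
Here d = 7 and r = 4.
7^4 = 2401

2401


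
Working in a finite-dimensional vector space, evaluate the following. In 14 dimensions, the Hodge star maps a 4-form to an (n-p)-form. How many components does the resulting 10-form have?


The Hodge dual of a p-form on an n-dimensional manifold is an (n-p)-form.
n = 14, p = 4, so dual degree = 14 - 4 = 10
The number of components is C(n, n-p) = C(14, 10) = 1001

1001


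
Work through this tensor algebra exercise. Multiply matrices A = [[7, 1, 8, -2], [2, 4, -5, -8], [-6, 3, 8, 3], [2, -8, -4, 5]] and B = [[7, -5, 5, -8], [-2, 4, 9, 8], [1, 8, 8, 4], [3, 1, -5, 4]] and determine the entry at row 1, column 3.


(AB)_{ij} = sum_k A_{ik} B_{kj}.
For i=1, j=3:
A_{11} * B_{13} = 7 * 5 = 35
A_{12} * B_{23} = 1 * 9 = 9
A_{13} * B_{33} = 8 * 8 = 64
A_{14} * B_{43} = -2 * -5 = 10
Sum = 35 + 9 + 64 + 10 = 118

118


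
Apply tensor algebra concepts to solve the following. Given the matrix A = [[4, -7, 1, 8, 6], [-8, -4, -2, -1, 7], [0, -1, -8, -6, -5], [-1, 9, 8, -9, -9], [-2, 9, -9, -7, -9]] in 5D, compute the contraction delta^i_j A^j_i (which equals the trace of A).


The contraction (trace) of a rank-2 tensor is the sum of its diagonal elements.
Diagonal entries: A[1,1] = 4, A[2,2] = -4, A[3,3] = -8, A[4,4] = -9, A[5,5] = -9
Tr(A) = 4 + -4 + -8 + -9 + -9 = -26

-26


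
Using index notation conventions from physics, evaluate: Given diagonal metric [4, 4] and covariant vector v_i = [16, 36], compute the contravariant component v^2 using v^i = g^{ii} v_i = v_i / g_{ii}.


To raise an index with a diagonal metric: v^i = v_i / g_{ii}.
For index 2: v_2 = 36, g_{22} = 4
v^2 = 36 / 4 = 9

9


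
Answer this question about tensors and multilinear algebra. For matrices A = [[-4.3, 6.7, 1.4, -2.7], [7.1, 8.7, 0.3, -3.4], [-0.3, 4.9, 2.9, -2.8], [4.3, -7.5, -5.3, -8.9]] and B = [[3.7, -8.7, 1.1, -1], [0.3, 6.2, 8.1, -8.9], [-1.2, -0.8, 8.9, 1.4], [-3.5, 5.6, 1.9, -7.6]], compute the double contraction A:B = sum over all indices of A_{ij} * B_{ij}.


A:B = sum over all i,j of A_{ij} * B_{ij}.
Row 1: -4.3*3.7=-15.91, 6.7*-8.7=-58.29, 1.4*1.1=1.54, -2.7*-1=2.7 => row sum = -69.96
Row 2: 7.1*0.3=2.13, 8.7*6.2=53.94, 0.3*8.1=2.43, -3.4*-8.9=30.26 => row sum = 88.76
Row 3: -0.3*-1.2=0.36, 4.9*-0.8=-3.92, 2.9*8.9=25.81, -2.8*1.4=-3.92 => row sum = 18.33
Row 4: 4.3*-3.5=-15.05, -7.5*5.6=-42, -5.3*1.9=-10.07, -8.9*-7.6=67.64 => row sum = 0.52
Total = -69.96 + 88.76 + 18.33 + 0.52 = 37.65

37.65


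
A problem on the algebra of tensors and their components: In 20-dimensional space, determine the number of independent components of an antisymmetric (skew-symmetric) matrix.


An antisymmetric rank-2 tensor satisfies A_{ij} = -A_{ji}, so diagonal entries are zero.
The independent components are the upper-triangular entries: C(n, 2) = n(n-1)/2.
n = 20
C(20, 2) = 20 * 19 / 2 = 380 / 2 = 190

190


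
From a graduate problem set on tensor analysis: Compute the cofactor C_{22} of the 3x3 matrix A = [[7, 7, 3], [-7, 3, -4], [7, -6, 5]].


To find cofactor C_{22}, delete row 2 and column 2.
The resulting 2x2 submatrix is: [[7, 3], [7, 5]]
Minor M_{22} = 7*5 - 3*7
  = 35 - 21 = 14
Sign = (-1)^(2+2) = (-1)^4 = 1
Cofactor C_{22} = 1 * 14 = 14

14


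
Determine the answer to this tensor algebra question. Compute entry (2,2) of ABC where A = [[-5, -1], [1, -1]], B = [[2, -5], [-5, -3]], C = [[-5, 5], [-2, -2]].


(ABC)_{22} = sum_m (AB)_{2m} C_{m2}. First compute row 2 of AB.
(AB)_{21} = 1*2 + -1*-5 = 7
(AB)_{22} = 1*-5 + -1*-3 = -2
Now contract with column 2 of C:
(AB)_{21} * C_{12} = 7 * 5 = 35
(AB)_{22} * C_{22} = -2 * -2 = 4
(ABC)_{22} = 35 + 4 = 39

39


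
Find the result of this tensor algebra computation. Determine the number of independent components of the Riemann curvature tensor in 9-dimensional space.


The Riemann tensor in d dimensions has d^2(d^2 - 1)/12 independent components.
d = 9, so d^2 = 81
d^2 - 1 = 80
d^2(d^2 - 1) = 81 * 80 = 6480
Divide by 12: 6480 / 12 = 540

540


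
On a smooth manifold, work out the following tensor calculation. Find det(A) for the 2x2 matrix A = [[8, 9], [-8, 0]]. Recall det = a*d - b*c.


For a 2x2 matrix [[a, b], [c, d]], det = a*d - b*c.
a = 8, b = 9, c = -8, d = 0
a*d = 8 * 0 = 0
b*c = 9 * -8 = -72
det = 0 - -72 = 72

72


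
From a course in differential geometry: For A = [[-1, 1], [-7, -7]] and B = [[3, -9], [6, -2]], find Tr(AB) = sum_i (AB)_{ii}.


Tr(AB) = sum_i (AB)_{ii} where (AB)_{ii} = sum_k A_{ik} B_{ki}.
(AB)_{11} = -1*3 + 1*6 = 3
(AB)_{22} = -7*-9 + -7*-2 = 77
Tr(AB) = 3 + 77 = 80

80


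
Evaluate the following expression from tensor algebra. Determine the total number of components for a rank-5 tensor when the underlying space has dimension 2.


The number of components of a rank-r tensor in d dimensions is d^r.
Here d = 2 and r = 5.
2^5 = 32

32


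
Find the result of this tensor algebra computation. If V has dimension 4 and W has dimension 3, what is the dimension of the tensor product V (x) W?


The dimension of a tensor product is the product of dimensions.
dim(V) = 4, dim(W) = 3
dim(V (x) W) = 4 * 3 = 12

12


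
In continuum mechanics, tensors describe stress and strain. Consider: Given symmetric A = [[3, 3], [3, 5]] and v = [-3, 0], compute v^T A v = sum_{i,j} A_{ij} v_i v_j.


First compute Av:
(Av)_1 = 3*-3 + 3*0 = -9
(Av)_2 = 3*-3 + 5*0 = -9
Av = [-9, -9]
Then v^T (Av) = -3*-9 + 0*-9
= 27 + 0 = 27

27


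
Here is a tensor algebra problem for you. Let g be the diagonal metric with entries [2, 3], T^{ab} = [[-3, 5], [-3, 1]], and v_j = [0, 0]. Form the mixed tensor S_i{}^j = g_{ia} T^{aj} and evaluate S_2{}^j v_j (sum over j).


Step 1: lower the first index. For a diagonal metric, g_{ia} T^{aj} = g_{ii} T^{ij} (no sum on i).
g_{22} = 3
S_2{}^1 = 3 * T^{21} = 3 * -3 = -9
S_2{}^2 = 3 * T^{22} = 3 * 1 = 3
Step 2: contract S_2{}^j with v_j.
S_2{}^1 * v_1 = -9 * 0 = 0
S_2{}^2 * v_2 = 3 * 0 = 0
Result = 0 + 0 = 0

0


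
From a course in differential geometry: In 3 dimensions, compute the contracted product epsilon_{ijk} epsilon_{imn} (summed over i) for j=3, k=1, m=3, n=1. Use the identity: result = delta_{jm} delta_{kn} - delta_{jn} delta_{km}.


Using the identity: epsilon_{ijk} epsilon_{imn} = delta_{jm} delta_{kn} - delta_{jn} delta_{km}.
delta_{33} = 1
delta_{11} = 1
delta_{31} = 0
delta_{13} = 0
Result = 1 * 1 - 0 * 0 = 1 - 0 = 1

1


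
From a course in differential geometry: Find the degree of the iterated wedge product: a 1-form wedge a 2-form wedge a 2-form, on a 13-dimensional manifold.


The degree of a wedge product is the sum of the degrees of the individual forms.
Degrees: 1, 2, 2
Total degree = 1 + 2 + 2 = 5

5


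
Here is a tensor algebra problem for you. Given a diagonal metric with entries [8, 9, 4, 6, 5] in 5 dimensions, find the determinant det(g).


For a diagonal metric, the determinant is the product of diagonal entries.
Diagonal entries: 8, 9, 4, 6, 5
det(g) = 8 * 9 * 4 * 6 * 5 = 8640

8640


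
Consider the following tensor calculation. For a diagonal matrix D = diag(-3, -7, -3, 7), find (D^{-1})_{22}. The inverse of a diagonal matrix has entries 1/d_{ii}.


For a diagonal matrix, the inverse has entries (D^{-1})_{ii} = 1/d_{ii}.
The diagonal entries are: d_{11} = -3, d_{22} = -7, d_{33} = -3, d_{44} = 7
We need (D^{-1})_{22} = 1/d_{22} = 1/-7 = -1/7

-1/7


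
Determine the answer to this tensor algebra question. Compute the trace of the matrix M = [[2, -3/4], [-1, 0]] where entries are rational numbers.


The trace is the sum of diagonal entries.
Diagonal: M[1,1] = 2, M[2,2] = 0
Tr(M) = 2 + 0
Computing step by step:
After adding M[1,1]: 2
After adding M[2,2]: 2
Tr(M) = 2

2


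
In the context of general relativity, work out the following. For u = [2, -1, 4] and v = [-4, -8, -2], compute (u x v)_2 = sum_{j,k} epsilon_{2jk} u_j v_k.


(u x v)_2 = sum_{j,k} epsilon_{2jk} u_j v_k. Only permutations of (1,2,3) contribute; the two non-zero terms are:
eps_{213} u_1 v_3 = -1 * 2 * -2 = 4
eps_{231} u_3 v_1 = 1 * 4 * -4 = -16
(u x v)_2 = -12

-12


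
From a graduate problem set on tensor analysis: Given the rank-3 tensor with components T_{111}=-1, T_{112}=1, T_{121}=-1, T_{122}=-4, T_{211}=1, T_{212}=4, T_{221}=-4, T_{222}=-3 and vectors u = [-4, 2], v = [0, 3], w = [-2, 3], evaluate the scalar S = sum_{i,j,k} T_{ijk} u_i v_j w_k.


S = sum over i,j,k of T_{ijk} u_i v_j w_k. Expanding all 8 terms:
T_{111}*u_1*v_1*w_1 = -1*-4*0*-2 = 0  (running total: 0)
T_{112}*u_1*v_1*w_2 = 1*-4*0*3 = 0  (running total: 0)
T_{121}*u_1*v_2*w_1 = -1*-4*3*-2 = -24  (running total: -24)
T_{122}*u_1*v_2*w_2 = -4*-4*3*3 = 144  (running total: 120)
T_{211}*u_2*v_1*w_1 = 1*2*0*-2 = 0  (running total: 120)
T_{212}*u_2*v_1*w_2 = 4*2*0*3 = 0  (running total: 120)
T_{221}*u_2*v_2*w_1 = -4*2*3*-2 = 48  (running total: 168)
T_{222}*u_2*v_2*w_2 = -3*2*3*3 = -54  (running total: 114)
S = 114

114


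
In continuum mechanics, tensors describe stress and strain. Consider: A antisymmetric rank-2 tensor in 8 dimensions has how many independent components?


A antisymmetric rank-2 tensor in d dimensions has d(d-1)/2 independent components.
d = 8
d(d-1)/2 = 8 * 7 / 2 = 56 / 2 = 28

28


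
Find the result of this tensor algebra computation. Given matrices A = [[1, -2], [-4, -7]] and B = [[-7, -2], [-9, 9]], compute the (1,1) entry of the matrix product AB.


(AB)_{ij} = sum_k A_{ik} B_{kj}.
For i=1, j=1:
A_{11} * B_{11} = 1 * -7 = -7
A_{12} * B_{21} = -2 * -9 = 18
Sum = -7 + 18 = 11

11


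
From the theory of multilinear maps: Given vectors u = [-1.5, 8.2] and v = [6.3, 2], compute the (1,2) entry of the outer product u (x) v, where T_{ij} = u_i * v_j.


The outer product entry T_{ij} = u_i * v_j.
We need i=1, j=2.
u_1 = -1.5, v_2 = 2
T_{1,2} = -1.5 * 2 = -3

-3


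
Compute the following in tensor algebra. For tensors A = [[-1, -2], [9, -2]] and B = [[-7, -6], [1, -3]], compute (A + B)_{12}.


Tensor addition is component-wise: (A + B)_{ij} = A_{ij} + B_{ij}.
A_{12} = -2
B_{12} = -6
(A + B)_{12} = -2 + -6 = -8

-8


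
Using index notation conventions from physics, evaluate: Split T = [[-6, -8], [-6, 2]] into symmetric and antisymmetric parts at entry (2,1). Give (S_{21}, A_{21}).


T_{21} = -6
T_{12} = -8
S_{21} = (-6 + -8)/2 = -14/2 = -7
A_{21} = (-6 - -8)/2 = 2/2 = 1
Check: S + A = -7 + 1 = -6 = T_{21}.

(-7, 1)


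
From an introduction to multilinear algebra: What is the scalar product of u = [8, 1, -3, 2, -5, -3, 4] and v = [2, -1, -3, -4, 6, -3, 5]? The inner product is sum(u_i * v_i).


The inner product u . v = sum of u_i * v_i.
Term-by-term: 8 * 2, 1 * -1, -3 * -3, 2 * -4, -5 * 6, -3 * -3, 4 * 5
Products: 16, -1, 9, -8, -30, 9, 20
Sum = 16 + -1 + 9 + -8 + -30 + 9 + 20 = 15

15


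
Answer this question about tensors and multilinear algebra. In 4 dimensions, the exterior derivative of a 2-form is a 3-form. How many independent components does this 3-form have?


The exterior derivative of a p-form is a (p+1)-form.
Its number of independent components is C(n, p+1).
n = 4, p+1 = 3
C(4, 3) = 4

4


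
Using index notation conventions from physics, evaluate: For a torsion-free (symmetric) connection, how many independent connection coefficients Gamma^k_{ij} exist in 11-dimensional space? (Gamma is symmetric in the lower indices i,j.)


Christoffel symbols Gamma^k_{ij} are symmetric in i,j, so there are d * d(d+1)/2 independent symbols.
d = 11
d(d+1)/2 = 11 * 12 / 2 = 66
Total = 11 * 66 = 726

726


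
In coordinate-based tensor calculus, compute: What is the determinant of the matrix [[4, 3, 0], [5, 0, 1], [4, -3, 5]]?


Expanding along the first row, det(A) = a11*M_11 - a12*M_12 + a13*M_13, where M_1j is the (1,j) minor.
Minor M_11 = 0*5 - 1*-3 = 3
Minor M_12 = 5*5 - 1*4 = 21
Minor M_13 = 5*-3 - 0*4 = -15
det = 4*(3) - 3*(21) + 0*(-15)
    = 12 - 63 + 0
    = -51

-51


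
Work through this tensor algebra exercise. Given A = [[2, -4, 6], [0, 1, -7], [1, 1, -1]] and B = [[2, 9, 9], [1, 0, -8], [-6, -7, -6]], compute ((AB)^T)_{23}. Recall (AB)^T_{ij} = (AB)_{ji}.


(AB)^T_{ij} = (AB)_{ji} = sum_k A_{jk} B_{ki}.
For i=2, j=3 we need (AB)_{32}:
A_{31} * B_{12} = 1 * 9 = 9
A_{32} * B_{22} = 1 * 0 = 0
A_{33} * B_{32} = -1 * -7 = 7
Sum = 9 + 0 + 7 = 16

16


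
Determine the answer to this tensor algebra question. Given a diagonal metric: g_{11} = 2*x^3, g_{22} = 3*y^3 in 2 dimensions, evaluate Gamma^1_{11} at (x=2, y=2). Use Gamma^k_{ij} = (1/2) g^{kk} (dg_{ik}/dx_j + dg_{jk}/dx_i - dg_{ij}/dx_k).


For a diagonal metric, Gamma^k_{ij} = (1/2) g^{kk} (dg_{ik}/dx_j + dg_{jk}/dx_i - dg_{ij}/dx_k).
The metric is diagonal, so g_{ab} = 0 for a != b.
At the given point: g_{11} = 16, g_{22} = 24
g^{11} = 1/16
dg_{11}/dx_1 = dg_{11}/dx_1 = 24
dg_{11}/dx_1 = dg_{11}/dx_1 = 24
dg_{11}/dx_1 = dg_{11}/dx_1 = 24
Numerator = 24 + 24 - 24 = 24
Gamma^1_{11} = 24 / (2 * 16) = 3/4

3/4


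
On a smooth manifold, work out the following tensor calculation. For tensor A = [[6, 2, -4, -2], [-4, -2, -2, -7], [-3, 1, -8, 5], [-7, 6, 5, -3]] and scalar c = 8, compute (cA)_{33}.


Scalar multiplication: (cA)_{ij} = c * A_{ij}.
c = 8
A_{33} = -8
(cA)_{33} = 8 * -8 = -64

-64


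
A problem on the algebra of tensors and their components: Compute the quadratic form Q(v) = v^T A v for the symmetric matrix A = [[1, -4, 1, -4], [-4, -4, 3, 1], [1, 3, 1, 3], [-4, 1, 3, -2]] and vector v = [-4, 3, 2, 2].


First compute Av:
(Av)_1 = 1*-4 + -4*3 + 1*2 + -4*2 = -22
(Av)_2 = -4*-4 + -4*3 + 3*2 + 1*2 = 12
(Av)_3 = 1*-4 + 3*3 + 1*2 + 3*2 = 13
(Av)_4 = -4*-4 + 1*3 + 3*2 + -2*2 = 21
Av = [-22, 12, 13, 21]
Then v^T (Av) = -4*-22 + 3*12 + 2*13 + 2*21
= 88 + 36 + 26 + 42 = 192

192


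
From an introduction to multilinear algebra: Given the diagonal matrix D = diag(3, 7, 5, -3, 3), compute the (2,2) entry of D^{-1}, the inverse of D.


For a diagonal matrix, the inverse has entries (D^{-1})_{ii} = 1/d_{ii}.
The diagonal entries are: d_{11} = 3, d_{22} = 7, d_{33} = 5, d_{44} = -3, d_{55} = 3
We need (D^{-1})_{22} = 1/d_{22} = 1/7 = 1/7

1/7


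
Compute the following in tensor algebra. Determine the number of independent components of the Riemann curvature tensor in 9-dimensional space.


The Riemann tensor in d dimensions has d^2(d^2 - 1)/12 independent components.
d = 9, so d^2 = 81
d^2 - 1 = 80
d^2(d^2 - 1) = 81 * 80 = 6480
Divide by 12: 6480 / 12 = 540

540


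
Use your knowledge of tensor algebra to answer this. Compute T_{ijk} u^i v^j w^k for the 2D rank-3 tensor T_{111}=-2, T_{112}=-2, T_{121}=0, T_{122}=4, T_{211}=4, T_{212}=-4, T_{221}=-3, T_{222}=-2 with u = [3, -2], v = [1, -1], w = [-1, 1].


S = sum over i,j,k of T_{ijk} u_i v_j w_k. Expanding all 8 terms:
T_{111}*u_1*v_1*w_1 = -2*3*1*-1 = 6  (running total: 6)
T_{112}*u_1*v_1*w_2 = -2*3*1*1 = -6  (running total: 0)
T_{121}*u_1*v_2*w_1 = 0*3*-1*-1 = 0  (running total: 0)
T_{122}*u_1*v_2*w_2 = 4*3*-1*1 = -12  (running total: -12)
T_{211}*u_2*v_1*w_1 = 4*-2*1*-1 = 8  (running total: -4)
T_{212}*u_2*v_1*w_2 = -4*-2*1*1 = 8  (running total: 4)
T_{221}*u_2*v_2*w_1 = -3*-2*-1*-1 = 6  (running total: 10)
T_{222}*u_2*v_2*w_2 = -2*-2*-1*1 = -4  (running total: 6)
S = 6

6


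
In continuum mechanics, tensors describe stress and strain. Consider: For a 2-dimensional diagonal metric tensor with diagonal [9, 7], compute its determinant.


For a diagonal metric, the determinant is the product of diagonal entries.
Diagonal entries: 9, 7
det(g) = 9 * 7 = 63

63


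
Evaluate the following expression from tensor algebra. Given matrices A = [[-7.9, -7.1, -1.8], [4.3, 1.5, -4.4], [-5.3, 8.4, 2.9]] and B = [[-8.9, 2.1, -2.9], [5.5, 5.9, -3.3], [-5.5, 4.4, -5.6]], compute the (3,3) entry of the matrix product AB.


(AB)_{ij} = sum_k A_{ik} B_{kj}.
For i=3, j=3:
A_{31} * B_{13} = -5.3 * -2.9 = 15.37
A_{32} * B_{23} = 8.4 * -3.3 = -27.72
A_{33} * B_{33} = 2.9 * -5.6 = -16.24
Sum = 15.37 + -27.72 + -16.24 = -28.59

-28.59


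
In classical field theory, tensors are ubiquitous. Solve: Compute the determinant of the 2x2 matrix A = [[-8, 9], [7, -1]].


For a 2x2 matrix [[a, b], [c, d]], det = a*d - b*c.
a = -8, b = 9, c = 7, d = -1
a*d = -8 * -1 = 8
b*c = 9 * 7 = 63
det = 8 - 63 = -55

-55


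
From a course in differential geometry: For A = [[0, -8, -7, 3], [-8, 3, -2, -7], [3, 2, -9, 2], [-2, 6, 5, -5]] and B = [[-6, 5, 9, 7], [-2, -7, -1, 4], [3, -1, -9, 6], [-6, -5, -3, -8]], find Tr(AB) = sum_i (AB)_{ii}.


Tr(AB) = sum_i (AB)_{ii} where (AB)_{ii} = sum_k A_{ik} B_{ki}.
(AB)_{11} = 0*-6 + -8*-2 + -7*3 + 3*-6 = -23
(AB)_{22} = -8*5 + 3*-7 + -2*-1 + -7*-5 = -24
(AB)_{33} = 3*9 + 2*-1 + -9*-9 + 2*-3 = 100
(AB)_{44} = -2*7 + 6*4 + 5*6 + -5*-8 = 80
Tr(AB) = -23 + -24 + 100 + 80 = 133

133


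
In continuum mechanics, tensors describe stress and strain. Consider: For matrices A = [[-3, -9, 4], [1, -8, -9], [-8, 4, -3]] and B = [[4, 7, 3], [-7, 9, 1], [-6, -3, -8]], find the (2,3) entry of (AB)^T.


(AB)^T_{ij} = (AB)_{ji} = sum_k A_{jk} B_{ki}.
For i=2, j=3 we need (AB)_{32}:
A_{31} * B_{12} = -8 * 7 = -56
A_{32} * B_{22} = 4 * 9 = 36
A_{33} * B_{32} = -3 * -3 = 9
Sum = -56 + 36 + 9 = -11

-11


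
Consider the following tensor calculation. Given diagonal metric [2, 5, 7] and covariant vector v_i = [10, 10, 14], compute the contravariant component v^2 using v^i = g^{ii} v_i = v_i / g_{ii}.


To raise an index with a diagonal metric: v^i = v_i / g_{ii}.
For index 2: v_2 = 10, g_{22} = 5
v^2 = 10 / 5 = 2

2


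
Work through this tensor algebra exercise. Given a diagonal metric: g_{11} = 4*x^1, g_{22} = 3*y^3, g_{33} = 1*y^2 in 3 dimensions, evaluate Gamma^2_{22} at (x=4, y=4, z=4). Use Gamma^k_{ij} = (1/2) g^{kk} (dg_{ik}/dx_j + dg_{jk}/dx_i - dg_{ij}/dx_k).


For a diagonal metric, Gamma^k_{ij} = (1/2) g^{kk} (dg_{ik}/dx_j + dg_{jk}/dx_i - dg_{ij}/dx_k).
The metric is diagonal, so g_{ab} = 0 for a != b.
At the given point: g_{11} = 16, g_{22} = 192, g_{33} = 16
g^{22} = 1/192
dg_{22}/dx_2 = dg_{22}/dx_2 = 144
dg_{22}/dx_2 = dg_{22}/dx_2 = 144
dg_{22}/dx_2 = dg_{22}/dx_2 = 144
Numerator = 144 + 144 - 144 = 144
Gamma^2_{22} = 144 / (2 * 192) = 3/8

3/8


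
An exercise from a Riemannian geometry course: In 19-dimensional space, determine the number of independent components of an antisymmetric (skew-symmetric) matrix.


An antisymmetric rank-2 tensor satisfies A_{ij} = -A_{ji}, so diagonal entries are zero.
The independent components are the upper-triangular entries: C(n, 2) = n(n-1)/2.
n = 19
C(19, 2) = 19 * 18 / 2 = 342 / 2 = 171

171


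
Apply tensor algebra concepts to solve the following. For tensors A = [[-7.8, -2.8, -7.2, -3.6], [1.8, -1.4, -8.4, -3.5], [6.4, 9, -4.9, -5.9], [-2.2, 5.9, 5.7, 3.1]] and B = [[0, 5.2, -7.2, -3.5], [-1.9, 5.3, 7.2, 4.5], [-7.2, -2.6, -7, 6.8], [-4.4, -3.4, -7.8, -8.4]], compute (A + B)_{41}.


Tensor addition is component-wise: (A + B)_{ij} = A_{ij} + B_{ij}.
A_{41} = -2.2
B_{41} = -4.4
(A + B)_{41} = -2.2 + -4.4 = -6.6

-6.6


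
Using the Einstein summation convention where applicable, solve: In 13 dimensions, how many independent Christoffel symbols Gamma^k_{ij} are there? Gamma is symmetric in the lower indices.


Christoffel symbols Gamma^k_{ij} are symmetric in i,j, so there are d * d(d+1)/2 independent symbols.
d = 13
d(d+1)/2 = 13 * 14 / 2 = 91
Total = 13 * 91 = 1183

1183


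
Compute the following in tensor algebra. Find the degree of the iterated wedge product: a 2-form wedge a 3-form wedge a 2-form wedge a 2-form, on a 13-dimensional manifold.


The degree of a wedge product is the sum of the degrees of the individual forms.
Degrees: 2, 3, 2, 2
Total degree = 2 + 3 + 2 + 2 = 9

9


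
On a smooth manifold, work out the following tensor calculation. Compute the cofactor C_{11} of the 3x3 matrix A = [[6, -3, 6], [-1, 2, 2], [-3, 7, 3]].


To find cofactor C_{11}, delete row 1 and column 1.
The resulting 2x2 submatrix is: [[2, 2], [7, 3]]
Minor M_{11} = 2*3 - 2*7
  = 6 - 14 = -8
Sign = (-1)^(1+1) = (-1)^2 = 1
Cofactor C_{11} = 1 * -8 = -8

-8


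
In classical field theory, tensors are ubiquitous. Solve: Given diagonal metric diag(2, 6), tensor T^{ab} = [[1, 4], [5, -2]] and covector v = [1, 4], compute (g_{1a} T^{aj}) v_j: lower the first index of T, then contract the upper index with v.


Step 1: lower the first index. For a diagonal metric, g_{ia} T^{aj} = g_{ii} T^{ij} (no sum on i).
g_{11} = 2
S_1{}^1 = 2 * T^{11} = 2 * 1 = 2
S_1{}^2 = 2 * T^{12} = 2 * 4 = 8
Step 2: contract S_1{}^j with v_j.
S_1{}^1 * v_1 = 2 * 1 = 2
S_1{}^2 * v_2 = 8 * 4 = 32
Result = 2 + 32 = 34

34


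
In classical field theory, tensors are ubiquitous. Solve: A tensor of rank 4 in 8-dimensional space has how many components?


The number of components of a rank-r tensor in d dimensions is d^r.
Here d = 8 and r = 4.
8^4 = 4096

4096


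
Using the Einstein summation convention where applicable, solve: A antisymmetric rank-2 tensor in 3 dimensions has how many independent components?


A antisymmetric rank-2 tensor in d dimensions has d(d-1)/2 independent components.
d = 3
d(d-1)/2 = 3 * 2 / 2 = 6 / 2 = 3

3


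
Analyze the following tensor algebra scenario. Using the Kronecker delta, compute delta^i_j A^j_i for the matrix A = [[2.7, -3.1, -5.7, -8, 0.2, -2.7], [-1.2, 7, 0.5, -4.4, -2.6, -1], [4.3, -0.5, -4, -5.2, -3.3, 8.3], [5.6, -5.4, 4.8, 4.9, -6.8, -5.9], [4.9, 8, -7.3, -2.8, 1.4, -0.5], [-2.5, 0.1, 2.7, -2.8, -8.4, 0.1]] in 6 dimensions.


The contraction (trace) of a rank-2 tensor is the sum of its diagonal elements.
Diagonal entries: A[1,1] = 2.7, A[2,2] = 7, A[3,3] = -4, A[4,4] = 4.9, A[5,5] = 1.4, A[6,6] = 0.1
Tr(A) = 2.7 + 7 + -4 + 4.9 + 1.4 + 0.1 = 12.1

12.1


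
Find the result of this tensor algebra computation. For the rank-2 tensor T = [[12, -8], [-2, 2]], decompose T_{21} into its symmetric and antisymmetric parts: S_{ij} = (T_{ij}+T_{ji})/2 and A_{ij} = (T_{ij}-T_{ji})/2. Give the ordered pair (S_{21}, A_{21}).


T_{21} = -2
T_{12} = -8
S_{21} = (-2 + -8)/2 = -10/2 = -5
A_{21} = (-2 - -8)/2 = 6/2 = 3
Check: S + A = -5 + 3 = -2 = T_{21}.

(-5, 3)


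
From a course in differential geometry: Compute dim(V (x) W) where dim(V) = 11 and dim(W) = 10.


The dimension of a tensor product is the product of dimensions.
dim(V) = 11, dim(W) = 10
dim(V (x) W) = 11 * 10 = 110

110


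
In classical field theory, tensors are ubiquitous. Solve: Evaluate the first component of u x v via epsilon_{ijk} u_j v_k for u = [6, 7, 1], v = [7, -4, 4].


(u x v)_1 = sum_{j,k} epsilon_{1jk} u_j v_k. Only permutations of (1,2,3) contribute; the two non-zero terms are:
eps_{123} u_2 v_3 = 1 * 7 * 4 = 28
eps_{132} u_3 v_2 = -1 * 1 * -4 = 4
(u x v)_1 = 32

32


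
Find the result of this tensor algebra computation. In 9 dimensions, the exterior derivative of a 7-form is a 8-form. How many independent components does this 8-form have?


The exterior derivative of a p-form is a (p+1)-form.
Its number of independent components is C(n, p+1).
n = 9, p+1 = 8
C(9, 8) = 9

9


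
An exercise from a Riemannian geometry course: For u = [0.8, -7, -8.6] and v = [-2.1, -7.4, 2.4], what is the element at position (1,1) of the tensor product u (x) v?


The outer product entry T_{ij} = u_i * v_j.
We need i=1, j=1.
u_1 = 0.8, v_1 = -2.1
T_{1,1} = 0.8 * -2.1 = -1.68

-1.68


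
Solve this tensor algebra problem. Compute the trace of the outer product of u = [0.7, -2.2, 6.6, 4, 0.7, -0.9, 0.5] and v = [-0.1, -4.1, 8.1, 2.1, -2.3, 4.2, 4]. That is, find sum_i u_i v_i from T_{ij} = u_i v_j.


The outer product gives T_{ij} = u_i v_j.
The trace (contraction) is Tr(T) = sum_i T_{ii} = sum_i u_i v_i.
Diagonal entries:
T_{11} = u_1 * v_1 = 0.7 * -0.1 = -0.07
T_{22} = u_2 * v_2 = -2.2 * -4.1 = 9.02
T_{33} = u_3 * v_3 = 6.6 * 8.1 = 53.46
T_{44} = u_4 * v_4 = 4 * 2.1 = 8.4
T_{55} = u_5 * v_5 = 0.7 * -2.3 = -1.61
T_{66} = u_6 * v_6 = -0.9 * 4.2 = -3.78
T_{77} = u_7 * v_7 = 0.5 * 4 = 2
Tr(T) = -0.07 + 9.02 + 53.46 + 8.4 + -1.61 + -3.78 + 2 = 67.42

67.42


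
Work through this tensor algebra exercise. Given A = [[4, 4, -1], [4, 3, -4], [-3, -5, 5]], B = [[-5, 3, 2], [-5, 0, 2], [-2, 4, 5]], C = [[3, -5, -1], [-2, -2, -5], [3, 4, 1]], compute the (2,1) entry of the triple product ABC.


(ABC)_{21} = sum_m (AB)_{2m} C_{m1}. First compute row 2 of AB.
(AB)_{21} = 4*-5 + 3*-5 + -4*-2 = -27
(AB)_{22} = 4*3 + 3*0 + -4*4 = -4
(AB)_{23} = 4*2 + 3*2 + -4*5 = -6
Now contract with column 1 of C:
(AB)_{21} * C_{11} = -27 * 3 = -81
(AB)_{22} * C_{21} = -4 * -2 = 8
(AB)_{23} * C_{31} = -6 * 3 = -18
(ABC)_{21} = -81 + 8 + -18 = -91

-91


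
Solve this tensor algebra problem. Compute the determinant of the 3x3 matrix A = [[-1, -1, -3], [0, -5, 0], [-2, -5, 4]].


Expanding along the first row, det(A) = a11*M_11 - a12*M_12 + a13*M_13, where M_1j is the (1,j) minor.
Minor M_11 = -5*4 - 0*-5 = -20
Minor M_12 = 0*4 - 0*-2 = 0
Minor M_13 = 0*-5 - -5*-2 = -10
det = -1*(-20) - -1*(0) + -3*(-10)
    = 20 - 0 + 30
    = 50

50


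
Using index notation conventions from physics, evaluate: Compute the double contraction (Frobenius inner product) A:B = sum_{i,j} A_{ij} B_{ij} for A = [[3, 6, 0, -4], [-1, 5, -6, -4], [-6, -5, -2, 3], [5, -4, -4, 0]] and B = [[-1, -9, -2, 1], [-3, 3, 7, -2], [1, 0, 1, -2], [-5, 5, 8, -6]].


A:B = sum over all i,j of A_{ij} * B_{ij}.
Row 1: 3*-1=-3, 6*-9=-54, 0*-2=0, -4*1=-4 => row sum = -61
Row 2: -1*-3=3, 5*3=15, -6*7=-42, -4*-2=8 => row sum = -16
Row 3: -6*1=-6, -5*0=0, -2*1=-2, 3*-2=-6 => row sum = -14
Row 4: 5*-5=-25, -4*5=-20, -4*8=-32, 0*-6=0 => row sum = -77
Total = -61 + -16 + -14 + -77 = -168

-168


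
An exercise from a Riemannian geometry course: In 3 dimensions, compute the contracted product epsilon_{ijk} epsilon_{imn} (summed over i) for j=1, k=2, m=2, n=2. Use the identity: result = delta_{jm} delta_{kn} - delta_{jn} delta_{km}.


Using the identity: epsilon_{ijk} epsilon_{imn} = delta_{jm} delta_{kn} - delta_{jn} delta_{km}.
delta_{12} = 0
delta_{22} = 1
delta_{12} = 0
delta_{22} = 1
Result = 0 * 1 - 0 * 1 = 0 - 0 = 0

0


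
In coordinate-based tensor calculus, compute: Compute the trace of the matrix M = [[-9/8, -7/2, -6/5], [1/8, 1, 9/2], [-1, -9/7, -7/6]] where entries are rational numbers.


The trace is the sum of diagonal entries.
Diagonal: M[1,1] = -9/8, M[2,2] = 1, M[3,3] = -7/6
Tr(M) = -9/8 + 1 + -7/6
Computing step by step:
After adding M[1,1]: -9/8
After adding M[2,2]: -1/8
After adding M[3,3]: -31/24
Tr(M) = -31/24

-31/24


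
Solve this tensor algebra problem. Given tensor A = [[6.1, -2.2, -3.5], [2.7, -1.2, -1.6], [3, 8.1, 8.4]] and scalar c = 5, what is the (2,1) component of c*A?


Scalar multiplication: (cA)_{ij} = c * A_{ij}.
c = 5
A_{21} = 2.7
(cA)_{21} = 5 * 2.7 = 13.5

13.5


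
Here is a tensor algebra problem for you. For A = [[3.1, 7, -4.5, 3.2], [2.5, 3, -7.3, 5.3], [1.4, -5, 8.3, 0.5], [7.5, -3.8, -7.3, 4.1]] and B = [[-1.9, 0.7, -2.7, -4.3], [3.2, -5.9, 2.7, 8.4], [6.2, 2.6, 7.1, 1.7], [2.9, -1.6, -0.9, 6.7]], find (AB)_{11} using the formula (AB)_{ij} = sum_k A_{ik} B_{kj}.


(AB)_{ij} = sum_k A_{ik} B_{kj}.
For i=1, j=1:
A_{11} * B_{11} = 3.1 * -1.9 = -5.89
A_{12} * B_{21} = 7 * 3.2 = 22.4
A_{13} * B_{31} = -4.5 * 6.2 = -27.9
A_{14} * B_{41} = 3.2 * 2.9 = 9.28
Sum = -5.89 + 22.4 + -27.9 + 9.28 = -2.11

-2.11


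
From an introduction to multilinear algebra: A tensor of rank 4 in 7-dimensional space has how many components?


The number of components of a rank-r tensor in d dimensions is d^r.
Here d = 7 and r = 4.
7^4 = 2401

2401


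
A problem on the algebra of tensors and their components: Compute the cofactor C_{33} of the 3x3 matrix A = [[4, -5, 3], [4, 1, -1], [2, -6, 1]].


To find cofactor C_{33}, delete row 3 and column 3.
The resulting 2x2 submatrix is: [[4, -5], [4, 1]]
Minor M_{33} = 4*1 - -5*4
  = 4 - -20 = 24
Sign = (-1)^(3+3) = (-1)^6 = 1
Cofactor C_{33} = 1 * 24 = 24

24


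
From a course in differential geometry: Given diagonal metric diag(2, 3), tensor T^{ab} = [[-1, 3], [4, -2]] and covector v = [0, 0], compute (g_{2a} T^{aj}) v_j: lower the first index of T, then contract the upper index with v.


Step 1: lower the first index. For a diagonal metric, g_{ia} T^{aj} = g_{ii} T^{ij} (no sum on i).
g_{22} = 3
S_2{}^1 = 3 * T^{21} = 3 * 4 = 12
S_2{}^2 = 3 * T^{22} = 3 * -2 = -6
Step 2: contract S_2{}^j with v_j.
S_2{}^1 * v_1 = 12 * 0 = 0
S_2{}^2 * v_2 = -6 * 0 = 0
Result = 0 + 0 = 0

0


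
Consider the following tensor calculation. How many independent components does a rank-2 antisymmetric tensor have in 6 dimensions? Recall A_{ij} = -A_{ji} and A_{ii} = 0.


An antisymmetric rank-2 tensor satisfies A_{ij} = -A_{ji}, so diagonal entries are zero.
The independent components are the upper-triangular entries: C(n, 2) = n(n-1)/2.
n = 6
C(6, 2) = 6 * 5 / 2 = 30 / 2 = 15

15


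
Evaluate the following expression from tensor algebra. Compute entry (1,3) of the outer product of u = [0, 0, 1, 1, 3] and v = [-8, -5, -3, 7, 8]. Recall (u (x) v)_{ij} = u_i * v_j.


The outer product entry T_{ij} = u_i * v_j.
We need i=1, j=3.
u_1 = 0, v_3 = -3
T_{1,3} = 0 * -3 = 0

0


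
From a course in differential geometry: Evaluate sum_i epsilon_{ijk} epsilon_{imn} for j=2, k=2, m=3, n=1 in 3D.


Using the identity: epsilon_{ijk} epsilon_{imn} = delta_{jm} delta_{kn} - delta_{jn} delta_{km}.
delta_{23} = 0
delta_{21} = 0
delta_{21} = 0
delta_{23} = 0
Result = 0 * 0 - 0 * 0 = 0 - 0 = 0

0


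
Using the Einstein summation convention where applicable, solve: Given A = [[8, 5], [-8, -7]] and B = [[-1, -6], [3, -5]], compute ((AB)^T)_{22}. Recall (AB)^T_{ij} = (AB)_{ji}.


(AB)^T_{ij} = (AB)_{ji} = sum_k A_{jk} B_{ki}.
For i=2, j=2 we need (AB)_{22}:
A_{21} * B_{12} = -8 * -6 = 48
A_{22} * B_{22} = -7 * -5 = 35
Sum = 48 + 35 = 83

83


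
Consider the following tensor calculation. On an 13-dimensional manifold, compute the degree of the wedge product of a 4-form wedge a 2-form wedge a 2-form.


The degree of a wedge product is the sum of the degrees of the individual forms.
Degrees: 4, 2, 2
Total degree = 4 + 2 + 2 = 8

8


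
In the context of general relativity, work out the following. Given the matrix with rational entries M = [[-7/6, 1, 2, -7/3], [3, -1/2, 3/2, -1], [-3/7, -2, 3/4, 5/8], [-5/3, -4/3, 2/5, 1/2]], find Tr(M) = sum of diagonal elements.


The trace is the sum of diagonal entries.
Diagonal: M[1,1] = -7/6, M[2,2] = -1/2, M[3,3] = 3/4, M[4,4] = 1/2
Tr(M) = -7/6 + -1/2 + 3/4 + 1/2
Computing step by step:
After adding M[1,1]: -7/6
After adding M[2,2]: -5/3
After adding M[3,3]: -11/12
After adding M[4,4]: -5/12
Tr(M) = -5/12

-5/12


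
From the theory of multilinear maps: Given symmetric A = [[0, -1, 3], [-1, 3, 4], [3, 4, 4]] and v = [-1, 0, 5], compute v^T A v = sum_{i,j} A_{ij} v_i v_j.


First compute Av:
(Av)_1 = 0*-1 + -1*0 + 3*5 = 15
(Av)_2 = -1*-1 + 3*0 + 4*5 = 21
(Av)_3 = 3*-1 + 4*0 + 4*5 = 17
Av = [15, 21, 17]
Then v^T (Av) = -1*15 + 0*21 + 5*17
= -15 + 0 + 85 = 70

70


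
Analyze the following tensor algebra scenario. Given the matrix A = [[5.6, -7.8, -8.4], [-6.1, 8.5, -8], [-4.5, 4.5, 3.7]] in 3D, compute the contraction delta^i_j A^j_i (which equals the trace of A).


The contraction (trace) of a rank-2 tensor is the sum of its diagonal elements.
Diagonal entries: A[1,1] = 5.6, A[2,2] = 8.5, A[3,3] = 3.7
Tr(A) = 5.6 + 8.5 + 3.7 = 17.8

17.8


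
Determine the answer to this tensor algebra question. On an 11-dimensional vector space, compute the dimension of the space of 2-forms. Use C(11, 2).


The dimension of the space of p-forms on an n-dimensional space is C(n, p).
n = 11, p = 2
C(11, 2) = 11! / (2! * 9!) = 55

55


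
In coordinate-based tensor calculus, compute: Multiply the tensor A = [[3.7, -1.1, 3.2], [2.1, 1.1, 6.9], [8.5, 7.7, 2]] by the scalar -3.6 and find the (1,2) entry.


Scalar multiplication: (cA)_{ij} = c * A_{ij}.
c = -3.6
A_{12} = -1.1
(cA)_{12} = -3.6 * -1.1 = 3.96

3.96


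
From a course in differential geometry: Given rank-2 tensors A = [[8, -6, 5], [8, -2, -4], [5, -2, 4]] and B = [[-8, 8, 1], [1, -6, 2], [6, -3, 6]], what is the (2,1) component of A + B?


Tensor addition is component-wise: (A + B)_{ij} = A_{ij} + B_{ij}.
A_{21} = 8
B_{21} = 1
(A + B)_{21} = 8 + 1 = 9

9


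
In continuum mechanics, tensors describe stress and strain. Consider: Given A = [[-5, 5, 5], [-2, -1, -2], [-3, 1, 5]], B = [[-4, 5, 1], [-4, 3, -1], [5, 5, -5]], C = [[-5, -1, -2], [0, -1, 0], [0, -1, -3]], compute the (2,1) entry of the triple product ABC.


(ABC)_{21} = sum_m (AB)_{2m} C_{m1}. First compute row 2 of AB.
(AB)_{21} = -2*-4 + -1*-4 + -2*5 = 2
(AB)_{22} = -2*5 + -1*3 + -2*5 = -23
(AB)_{23} = -2*1 + -1*-1 + -2*-5 = 9
Now contract with column 1 of C:
(AB)_{21} * C_{11} = 2 * -5 = -10
(AB)_{22} * C_{21} = -23 * 0 = 0
(AB)_{23} * C_{31} = 9 * 0 = 0
(ABC)_{21} = -10 + 0 + 0 = -10

-10
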